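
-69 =-69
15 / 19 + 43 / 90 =2167 / 1710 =1.27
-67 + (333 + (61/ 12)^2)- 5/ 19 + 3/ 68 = 13563887/ 46512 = 291.62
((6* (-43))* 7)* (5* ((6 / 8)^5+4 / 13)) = -4921.32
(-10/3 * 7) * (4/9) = -280/27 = -10.37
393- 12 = 381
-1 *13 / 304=-13 / 304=-0.04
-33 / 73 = -0.45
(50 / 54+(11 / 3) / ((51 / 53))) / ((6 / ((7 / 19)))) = 7609 / 26163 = 0.29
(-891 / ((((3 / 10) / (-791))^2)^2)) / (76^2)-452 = -2691402407270047 / 361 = -7455408330387.94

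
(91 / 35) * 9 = 23.40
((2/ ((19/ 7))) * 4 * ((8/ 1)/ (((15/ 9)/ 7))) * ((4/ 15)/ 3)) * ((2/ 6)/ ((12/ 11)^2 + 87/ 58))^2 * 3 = 14992384/ 36974475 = 0.41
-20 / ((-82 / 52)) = 520 / 41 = 12.68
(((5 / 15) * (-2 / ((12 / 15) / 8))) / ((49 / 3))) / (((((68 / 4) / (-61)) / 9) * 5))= 2196 / 833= 2.64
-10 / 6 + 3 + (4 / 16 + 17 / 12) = 3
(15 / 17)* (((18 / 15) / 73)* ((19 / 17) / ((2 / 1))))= 171 / 21097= 0.01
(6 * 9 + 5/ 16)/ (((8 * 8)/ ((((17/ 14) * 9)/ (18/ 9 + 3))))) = 132957/ 71680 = 1.85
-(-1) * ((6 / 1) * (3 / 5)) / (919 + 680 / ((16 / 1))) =0.00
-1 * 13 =-13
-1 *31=-31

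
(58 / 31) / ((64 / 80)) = 145 / 62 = 2.34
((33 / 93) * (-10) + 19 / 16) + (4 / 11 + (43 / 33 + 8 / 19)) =-7723 / 28272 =-0.27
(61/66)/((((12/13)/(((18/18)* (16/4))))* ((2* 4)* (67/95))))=75335/106128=0.71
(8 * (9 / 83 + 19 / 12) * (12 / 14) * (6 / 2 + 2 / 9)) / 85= 39092 / 88893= 0.44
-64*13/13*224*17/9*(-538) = 14568561.78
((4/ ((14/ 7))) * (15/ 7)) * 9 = 270/ 7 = 38.57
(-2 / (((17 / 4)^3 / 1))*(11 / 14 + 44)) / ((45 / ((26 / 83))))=-347776 / 42816795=-0.01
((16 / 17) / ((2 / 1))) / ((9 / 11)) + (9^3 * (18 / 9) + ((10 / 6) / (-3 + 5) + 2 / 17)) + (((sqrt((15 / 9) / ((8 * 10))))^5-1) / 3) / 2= sqrt(3) / 165888 + 223282 / 153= 1459.36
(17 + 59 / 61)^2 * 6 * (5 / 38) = 18018240 / 70699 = 254.86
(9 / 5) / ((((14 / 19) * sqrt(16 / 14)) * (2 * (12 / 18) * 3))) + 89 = 171 * sqrt(14) / 1120 + 89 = 89.57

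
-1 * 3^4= -81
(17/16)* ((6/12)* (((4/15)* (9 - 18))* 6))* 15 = -114.75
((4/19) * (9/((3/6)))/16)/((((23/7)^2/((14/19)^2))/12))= 0.14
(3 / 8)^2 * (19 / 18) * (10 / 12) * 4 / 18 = 95 / 3456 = 0.03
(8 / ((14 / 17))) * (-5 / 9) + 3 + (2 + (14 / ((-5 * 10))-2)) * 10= -1637 / 315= -5.20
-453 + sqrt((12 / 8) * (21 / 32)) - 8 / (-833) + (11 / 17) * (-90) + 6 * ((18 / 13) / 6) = -5521069 / 10829 + 3 * sqrt(7) / 8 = -508.85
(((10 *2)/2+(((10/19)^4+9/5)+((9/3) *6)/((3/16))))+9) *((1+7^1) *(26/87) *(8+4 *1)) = 63363010048/18896545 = 3353.15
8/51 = 0.16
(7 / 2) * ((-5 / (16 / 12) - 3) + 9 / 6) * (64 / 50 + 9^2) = -1511.90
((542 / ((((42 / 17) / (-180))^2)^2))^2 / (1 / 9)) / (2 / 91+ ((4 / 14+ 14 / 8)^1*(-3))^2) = 2516899220555481096940800000000 / 44748620693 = 56245291621897926750.94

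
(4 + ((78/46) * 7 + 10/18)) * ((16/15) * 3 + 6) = 1360/9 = 151.11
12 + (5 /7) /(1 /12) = 144 /7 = 20.57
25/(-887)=-25/887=-0.03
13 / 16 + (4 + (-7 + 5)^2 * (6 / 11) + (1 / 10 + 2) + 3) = 10643 / 880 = 12.09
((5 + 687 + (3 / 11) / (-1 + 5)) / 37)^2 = 677329 / 1936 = 349.86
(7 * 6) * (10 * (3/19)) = 1260/19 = 66.32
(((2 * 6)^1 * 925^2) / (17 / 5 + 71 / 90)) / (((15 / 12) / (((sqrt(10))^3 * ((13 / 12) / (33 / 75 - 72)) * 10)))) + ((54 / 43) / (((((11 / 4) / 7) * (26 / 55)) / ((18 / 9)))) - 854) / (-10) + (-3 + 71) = 424973 / 2795 - 154012500000 * sqrt(10) / 51881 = -9387297.85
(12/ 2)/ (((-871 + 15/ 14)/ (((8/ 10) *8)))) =-2688/ 60895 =-0.04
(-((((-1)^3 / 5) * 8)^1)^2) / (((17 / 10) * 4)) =-32 / 85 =-0.38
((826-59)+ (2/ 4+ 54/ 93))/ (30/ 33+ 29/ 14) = 3666817/ 14229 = 257.70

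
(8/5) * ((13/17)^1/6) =0.20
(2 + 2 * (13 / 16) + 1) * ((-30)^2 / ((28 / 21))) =24975 / 8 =3121.88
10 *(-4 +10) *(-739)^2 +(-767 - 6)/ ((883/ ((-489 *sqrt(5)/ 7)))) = 377997 *sqrt(5)/ 6181 +32767260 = 32767396.75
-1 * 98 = -98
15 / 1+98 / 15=323 / 15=21.53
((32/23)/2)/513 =16/11799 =0.00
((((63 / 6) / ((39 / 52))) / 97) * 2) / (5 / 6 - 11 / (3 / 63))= -168 / 133957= -0.00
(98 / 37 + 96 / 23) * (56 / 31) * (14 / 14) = 325136 / 26381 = 12.32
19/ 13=1.46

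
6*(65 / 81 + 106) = 17302 / 27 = 640.81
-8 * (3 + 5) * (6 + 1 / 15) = -5824 / 15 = -388.27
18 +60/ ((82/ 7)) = 948/ 41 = 23.12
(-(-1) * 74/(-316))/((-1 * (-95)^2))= 37/1425950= 0.00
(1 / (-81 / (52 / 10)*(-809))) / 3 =26 / 982935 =0.00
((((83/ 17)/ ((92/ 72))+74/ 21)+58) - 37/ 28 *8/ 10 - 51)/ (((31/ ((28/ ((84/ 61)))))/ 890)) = 7756.84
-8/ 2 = -4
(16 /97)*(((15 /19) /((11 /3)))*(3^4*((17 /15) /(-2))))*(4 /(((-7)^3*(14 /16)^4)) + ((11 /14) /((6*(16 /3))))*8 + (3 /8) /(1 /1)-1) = 12205650888 /16695687239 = 0.73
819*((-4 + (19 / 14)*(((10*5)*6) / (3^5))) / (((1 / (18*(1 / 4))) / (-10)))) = 85670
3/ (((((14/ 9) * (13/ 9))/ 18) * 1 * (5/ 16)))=34992/ 455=76.91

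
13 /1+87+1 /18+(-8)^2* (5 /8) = 2521 /18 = 140.06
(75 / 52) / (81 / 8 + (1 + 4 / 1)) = 150 / 1573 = 0.10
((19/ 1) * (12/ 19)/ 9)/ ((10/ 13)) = 26/ 15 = 1.73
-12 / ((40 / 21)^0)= -12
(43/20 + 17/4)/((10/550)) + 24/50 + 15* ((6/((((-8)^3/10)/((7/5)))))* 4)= 274109/800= 342.64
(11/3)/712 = 11/2136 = 0.01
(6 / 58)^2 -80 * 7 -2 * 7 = -482725 / 841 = -573.99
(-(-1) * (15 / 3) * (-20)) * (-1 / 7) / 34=50 / 119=0.42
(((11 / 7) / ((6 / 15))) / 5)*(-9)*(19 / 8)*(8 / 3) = -627 / 14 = -44.79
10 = 10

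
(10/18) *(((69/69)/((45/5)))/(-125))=-1/2025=-0.00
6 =6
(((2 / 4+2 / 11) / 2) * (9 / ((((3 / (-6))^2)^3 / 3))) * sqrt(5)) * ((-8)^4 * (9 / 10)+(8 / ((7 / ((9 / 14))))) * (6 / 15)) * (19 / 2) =11120690880 * sqrt(5) / 539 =46134732.40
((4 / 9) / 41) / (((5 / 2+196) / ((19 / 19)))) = 8 / 146493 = 0.00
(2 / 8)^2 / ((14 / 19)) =0.08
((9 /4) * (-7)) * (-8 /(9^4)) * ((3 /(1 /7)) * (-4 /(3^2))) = -0.18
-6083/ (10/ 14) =-42581/ 5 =-8516.20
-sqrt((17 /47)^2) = -17 /47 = -0.36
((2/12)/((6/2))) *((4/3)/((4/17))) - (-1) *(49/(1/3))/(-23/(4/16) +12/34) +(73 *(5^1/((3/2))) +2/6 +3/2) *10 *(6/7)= 309205625/147231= 2100.14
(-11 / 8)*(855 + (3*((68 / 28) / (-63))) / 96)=-132723173 / 112896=-1175.62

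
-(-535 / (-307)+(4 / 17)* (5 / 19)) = -178945 / 99161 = -1.80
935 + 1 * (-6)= 929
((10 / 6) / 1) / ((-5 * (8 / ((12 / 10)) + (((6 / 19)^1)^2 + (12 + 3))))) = -0.02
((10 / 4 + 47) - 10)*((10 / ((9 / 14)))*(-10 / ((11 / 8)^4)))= -226508800 / 131769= -1718.98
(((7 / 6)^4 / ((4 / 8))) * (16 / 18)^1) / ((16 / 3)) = 0.62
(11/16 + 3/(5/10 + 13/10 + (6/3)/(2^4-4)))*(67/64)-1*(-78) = 4852411/60416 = 80.32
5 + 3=8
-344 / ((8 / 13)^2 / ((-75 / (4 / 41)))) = 22346025 / 32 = 698313.28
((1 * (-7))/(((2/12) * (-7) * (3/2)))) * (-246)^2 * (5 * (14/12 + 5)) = 7463640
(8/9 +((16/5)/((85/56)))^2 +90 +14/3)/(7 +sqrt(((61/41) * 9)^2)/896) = 5971908637184/418925188125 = 14.26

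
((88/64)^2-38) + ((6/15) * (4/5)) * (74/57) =-3255287/91200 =-35.69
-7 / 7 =-1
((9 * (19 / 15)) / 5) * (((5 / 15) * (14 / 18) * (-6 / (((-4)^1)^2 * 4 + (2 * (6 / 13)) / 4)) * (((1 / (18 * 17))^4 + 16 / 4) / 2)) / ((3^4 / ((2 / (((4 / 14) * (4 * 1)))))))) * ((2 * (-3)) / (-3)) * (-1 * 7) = 594246682994237 / 17790102691408800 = 0.03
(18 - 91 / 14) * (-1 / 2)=-23 / 4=-5.75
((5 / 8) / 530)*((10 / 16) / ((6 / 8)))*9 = 15 / 1696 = 0.01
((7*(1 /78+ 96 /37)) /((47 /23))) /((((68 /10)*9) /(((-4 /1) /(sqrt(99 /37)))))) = -6057625*sqrt(407) /342428229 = -0.36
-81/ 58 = -1.40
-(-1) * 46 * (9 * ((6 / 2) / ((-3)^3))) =-46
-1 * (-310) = 310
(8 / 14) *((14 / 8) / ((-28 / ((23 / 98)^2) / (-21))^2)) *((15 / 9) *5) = 0.01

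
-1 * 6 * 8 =-48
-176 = -176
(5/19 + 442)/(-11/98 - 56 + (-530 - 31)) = -0.72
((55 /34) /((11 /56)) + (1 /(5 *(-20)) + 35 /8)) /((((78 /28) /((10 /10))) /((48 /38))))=599774 /104975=5.71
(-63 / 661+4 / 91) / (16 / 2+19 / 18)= -55602 / 9804613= -0.01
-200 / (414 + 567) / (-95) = 40 / 18639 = 0.00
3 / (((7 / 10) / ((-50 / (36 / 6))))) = -250 / 7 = -35.71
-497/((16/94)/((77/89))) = -1798643/712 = -2526.18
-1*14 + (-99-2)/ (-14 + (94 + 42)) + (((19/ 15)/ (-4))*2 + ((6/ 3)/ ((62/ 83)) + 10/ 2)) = -220787/ 28365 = -7.78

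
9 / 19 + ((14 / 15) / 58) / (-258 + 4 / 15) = 1008893 / 2130166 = 0.47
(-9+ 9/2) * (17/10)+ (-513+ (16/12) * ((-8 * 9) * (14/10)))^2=41911911/100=419119.11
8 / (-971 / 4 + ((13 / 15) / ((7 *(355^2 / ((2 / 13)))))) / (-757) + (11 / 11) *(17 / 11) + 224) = -3526018188000 / 7582942523713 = -0.46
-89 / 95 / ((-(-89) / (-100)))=20 / 19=1.05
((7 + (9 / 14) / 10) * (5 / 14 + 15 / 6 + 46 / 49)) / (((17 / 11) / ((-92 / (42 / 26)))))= -201674902 / 204085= -988.19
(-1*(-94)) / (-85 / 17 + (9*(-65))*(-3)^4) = -47 / 23695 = -0.00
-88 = -88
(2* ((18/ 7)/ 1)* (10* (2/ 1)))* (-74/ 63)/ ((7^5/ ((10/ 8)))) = -7400/ 823543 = -0.01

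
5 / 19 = 0.26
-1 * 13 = -13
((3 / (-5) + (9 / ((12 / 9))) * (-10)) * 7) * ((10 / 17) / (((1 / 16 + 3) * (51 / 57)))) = -207024 / 2023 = -102.34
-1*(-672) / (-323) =-672 / 323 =-2.08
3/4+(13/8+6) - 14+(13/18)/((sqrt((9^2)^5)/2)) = -23914741/4251528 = -5.62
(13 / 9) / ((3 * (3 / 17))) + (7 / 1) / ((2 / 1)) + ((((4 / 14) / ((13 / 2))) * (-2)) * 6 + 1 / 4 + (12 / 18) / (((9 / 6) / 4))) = 227873 / 29484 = 7.73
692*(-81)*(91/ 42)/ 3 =-40482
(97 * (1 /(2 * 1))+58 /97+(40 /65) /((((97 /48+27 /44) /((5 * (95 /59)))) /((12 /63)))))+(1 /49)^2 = 24577647750343 /496954221218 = 49.46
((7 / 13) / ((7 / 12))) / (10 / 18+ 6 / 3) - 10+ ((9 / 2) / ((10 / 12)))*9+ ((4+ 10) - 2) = 76187 / 1495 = 50.96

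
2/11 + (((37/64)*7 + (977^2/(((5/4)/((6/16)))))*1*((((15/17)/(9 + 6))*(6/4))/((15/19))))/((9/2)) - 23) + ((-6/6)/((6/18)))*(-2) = 9554401753/1346400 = 7096.26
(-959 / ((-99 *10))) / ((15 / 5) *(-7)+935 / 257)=-246463 / 4417380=-0.06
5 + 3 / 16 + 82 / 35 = 4217 / 560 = 7.53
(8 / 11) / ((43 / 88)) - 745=-31971 / 43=-743.51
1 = 1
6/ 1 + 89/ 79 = 563/ 79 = 7.13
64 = 64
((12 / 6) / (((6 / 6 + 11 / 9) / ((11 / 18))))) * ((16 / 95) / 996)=0.00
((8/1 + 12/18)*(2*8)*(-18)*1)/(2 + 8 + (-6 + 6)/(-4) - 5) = -2496/5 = -499.20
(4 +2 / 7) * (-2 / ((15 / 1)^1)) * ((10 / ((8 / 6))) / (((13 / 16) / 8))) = -3840 / 91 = -42.20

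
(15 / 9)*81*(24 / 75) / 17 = 216 / 85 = 2.54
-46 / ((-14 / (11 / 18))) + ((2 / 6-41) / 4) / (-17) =2791 / 1071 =2.61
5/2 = 2.50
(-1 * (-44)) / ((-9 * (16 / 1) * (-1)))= 11 / 36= 0.31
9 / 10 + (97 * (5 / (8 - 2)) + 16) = 1466 / 15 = 97.73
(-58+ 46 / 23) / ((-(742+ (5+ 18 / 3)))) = 56 / 753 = 0.07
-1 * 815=-815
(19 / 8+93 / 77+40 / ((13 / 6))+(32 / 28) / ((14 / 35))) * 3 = 598233 / 8008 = 74.70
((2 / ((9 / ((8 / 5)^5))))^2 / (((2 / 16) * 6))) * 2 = 14.48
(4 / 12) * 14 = 14 / 3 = 4.67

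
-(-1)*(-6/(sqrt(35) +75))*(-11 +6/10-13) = 81/43-27*sqrt(35)/1075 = 1.74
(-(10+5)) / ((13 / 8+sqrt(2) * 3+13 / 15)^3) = 6719327110080000 / 4895593896389399 - 4921302873600000 * sqrt(2) / 4895593896389399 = -0.05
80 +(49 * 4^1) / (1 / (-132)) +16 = -25776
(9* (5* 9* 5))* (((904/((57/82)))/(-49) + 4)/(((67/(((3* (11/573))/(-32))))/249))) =29098656675/95312056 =305.30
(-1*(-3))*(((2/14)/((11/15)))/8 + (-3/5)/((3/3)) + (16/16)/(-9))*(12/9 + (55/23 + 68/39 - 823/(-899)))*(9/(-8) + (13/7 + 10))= -9816249550127/69544194720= -141.15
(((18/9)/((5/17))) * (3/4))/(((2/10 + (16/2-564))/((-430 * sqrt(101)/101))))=10965 * sqrt(101)/280679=0.39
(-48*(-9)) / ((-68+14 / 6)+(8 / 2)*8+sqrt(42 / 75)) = -3272400 / 254899-19440*sqrt(14) / 254899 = -13.12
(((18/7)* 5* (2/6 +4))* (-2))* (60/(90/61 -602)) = 356850/32053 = 11.13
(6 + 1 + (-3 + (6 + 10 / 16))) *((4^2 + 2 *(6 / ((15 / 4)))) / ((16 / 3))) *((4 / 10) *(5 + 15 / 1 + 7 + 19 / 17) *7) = 15057 / 5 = 3011.40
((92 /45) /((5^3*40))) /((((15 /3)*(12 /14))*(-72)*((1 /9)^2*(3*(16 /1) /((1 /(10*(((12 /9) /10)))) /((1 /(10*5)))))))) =-161 /1920000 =-0.00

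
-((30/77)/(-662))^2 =-225/649587169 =-0.00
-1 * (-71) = 71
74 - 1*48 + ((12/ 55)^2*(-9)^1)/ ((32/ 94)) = 74843/ 3025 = 24.74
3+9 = 12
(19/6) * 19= 361/6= 60.17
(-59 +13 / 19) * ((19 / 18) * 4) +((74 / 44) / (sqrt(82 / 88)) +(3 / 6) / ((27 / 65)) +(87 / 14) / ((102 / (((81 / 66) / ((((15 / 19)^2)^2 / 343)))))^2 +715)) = -9450955960086616483061 / 38573783197024556745 +37 * sqrt(451) / 451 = -243.27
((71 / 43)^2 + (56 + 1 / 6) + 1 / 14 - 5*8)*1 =736370 / 38829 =18.96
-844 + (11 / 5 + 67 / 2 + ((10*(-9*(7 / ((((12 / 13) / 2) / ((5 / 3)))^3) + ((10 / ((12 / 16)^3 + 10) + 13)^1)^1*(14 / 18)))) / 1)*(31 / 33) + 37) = -1053958462841 / 35657820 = -29557.57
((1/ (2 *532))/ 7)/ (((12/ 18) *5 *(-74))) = -3/ 5511520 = -0.00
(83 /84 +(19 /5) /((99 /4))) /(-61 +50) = -0.10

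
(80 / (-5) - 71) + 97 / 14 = -80.07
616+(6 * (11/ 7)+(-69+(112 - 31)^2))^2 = 2071190284/ 49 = 42269189.47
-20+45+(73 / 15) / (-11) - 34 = -1558 / 165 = -9.44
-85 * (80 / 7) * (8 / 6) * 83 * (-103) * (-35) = -1162664000 / 3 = -387554666.67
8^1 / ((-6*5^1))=-4 / 15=-0.27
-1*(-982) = 982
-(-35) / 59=35 / 59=0.59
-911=-911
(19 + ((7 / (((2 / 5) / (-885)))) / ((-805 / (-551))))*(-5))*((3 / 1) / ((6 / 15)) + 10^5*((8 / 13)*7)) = 1187731496285 / 52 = 22840990313.17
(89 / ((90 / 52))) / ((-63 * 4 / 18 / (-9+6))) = 1157 / 105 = 11.02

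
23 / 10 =2.30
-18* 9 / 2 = -81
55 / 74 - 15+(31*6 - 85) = 6419 / 74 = 86.74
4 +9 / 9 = 5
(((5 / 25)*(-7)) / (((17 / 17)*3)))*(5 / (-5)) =7 / 15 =0.47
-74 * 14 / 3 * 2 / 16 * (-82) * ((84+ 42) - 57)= 244237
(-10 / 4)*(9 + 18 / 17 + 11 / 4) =-4355 / 136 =-32.02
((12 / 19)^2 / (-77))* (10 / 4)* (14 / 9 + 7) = -0.11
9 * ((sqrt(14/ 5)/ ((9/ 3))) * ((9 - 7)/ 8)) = 3 * sqrt(70)/ 20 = 1.25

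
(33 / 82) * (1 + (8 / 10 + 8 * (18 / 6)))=4257 / 410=10.38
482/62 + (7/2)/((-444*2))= 427799/55056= 7.77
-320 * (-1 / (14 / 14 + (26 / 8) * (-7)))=-1280 / 87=-14.71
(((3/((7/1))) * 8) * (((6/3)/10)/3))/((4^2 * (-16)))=-1/1120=-0.00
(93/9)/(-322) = -31/966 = -0.03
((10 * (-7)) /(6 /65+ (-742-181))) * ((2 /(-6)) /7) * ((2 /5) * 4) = -1040 /179967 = -0.01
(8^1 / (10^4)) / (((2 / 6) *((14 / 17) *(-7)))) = -0.00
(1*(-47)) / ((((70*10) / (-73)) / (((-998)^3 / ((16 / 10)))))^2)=-3866756746343485111463 / 19600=-197283507466504342.42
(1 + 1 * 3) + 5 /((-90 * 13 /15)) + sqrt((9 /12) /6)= sqrt(2) /4 + 307 /78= 4.29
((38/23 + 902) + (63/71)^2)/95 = 9.52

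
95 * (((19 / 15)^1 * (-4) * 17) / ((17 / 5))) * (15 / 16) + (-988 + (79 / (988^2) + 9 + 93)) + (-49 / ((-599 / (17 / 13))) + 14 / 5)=-9178030087871 / 2923551280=-3139.34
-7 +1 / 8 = -55 / 8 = -6.88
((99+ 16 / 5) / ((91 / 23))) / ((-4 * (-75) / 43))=72197 / 19500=3.70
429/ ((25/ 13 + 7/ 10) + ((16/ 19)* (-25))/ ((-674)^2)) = 163.55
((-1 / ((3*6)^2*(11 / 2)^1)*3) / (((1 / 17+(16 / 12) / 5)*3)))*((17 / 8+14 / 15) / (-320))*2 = 6239 / 189319680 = 0.00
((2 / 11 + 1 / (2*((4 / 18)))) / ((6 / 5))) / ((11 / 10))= 1.84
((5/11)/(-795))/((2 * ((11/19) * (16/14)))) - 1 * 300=-92347333/307824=-300.00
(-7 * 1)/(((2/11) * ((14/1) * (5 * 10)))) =-11/200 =-0.06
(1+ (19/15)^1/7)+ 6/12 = 353/210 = 1.68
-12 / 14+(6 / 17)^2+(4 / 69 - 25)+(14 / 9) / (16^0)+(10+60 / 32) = -41018641 / 3350088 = -12.24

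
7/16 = 0.44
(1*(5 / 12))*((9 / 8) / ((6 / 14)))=35 / 32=1.09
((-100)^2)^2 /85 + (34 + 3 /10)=1176504.89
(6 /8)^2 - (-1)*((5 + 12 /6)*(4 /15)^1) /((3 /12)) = 1927 /240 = 8.03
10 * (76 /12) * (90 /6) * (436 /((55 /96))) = 7952640 /11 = 722967.27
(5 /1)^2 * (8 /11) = 200 /11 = 18.18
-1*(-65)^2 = -4225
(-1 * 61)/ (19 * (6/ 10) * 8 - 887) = 305/ 3979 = 0.08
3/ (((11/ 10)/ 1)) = 30/ 11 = 2.73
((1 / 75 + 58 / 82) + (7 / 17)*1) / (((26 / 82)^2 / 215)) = 104364311 / 43095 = 2421.73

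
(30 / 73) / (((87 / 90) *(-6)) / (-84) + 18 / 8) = 0.18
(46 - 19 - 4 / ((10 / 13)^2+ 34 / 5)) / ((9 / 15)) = 44.10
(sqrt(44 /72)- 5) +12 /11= -43 /11 +sqrt(22) /6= -3.13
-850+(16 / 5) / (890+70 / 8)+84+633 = -2390611 / 17975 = -133.00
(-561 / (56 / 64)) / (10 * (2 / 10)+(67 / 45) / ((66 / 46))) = -6664680 / 31577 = -211.06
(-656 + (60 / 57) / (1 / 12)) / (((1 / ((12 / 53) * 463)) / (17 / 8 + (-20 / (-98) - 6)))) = 12216488352 / 49343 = 247583.01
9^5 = 59049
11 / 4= 2.75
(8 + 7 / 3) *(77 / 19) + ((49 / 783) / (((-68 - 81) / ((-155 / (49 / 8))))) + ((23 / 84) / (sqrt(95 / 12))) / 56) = 23 *sqrt(285) / 223440 + 92851603 / 2216673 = 41.89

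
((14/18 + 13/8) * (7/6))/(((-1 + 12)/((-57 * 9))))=-23009/176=-130.73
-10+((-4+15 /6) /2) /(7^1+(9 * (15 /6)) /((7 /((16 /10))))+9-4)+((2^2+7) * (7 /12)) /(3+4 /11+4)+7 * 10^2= 26859379 /38880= 690.83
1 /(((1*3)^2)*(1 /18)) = 2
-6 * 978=-5868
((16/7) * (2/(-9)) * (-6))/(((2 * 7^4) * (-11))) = -32/554631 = -0.00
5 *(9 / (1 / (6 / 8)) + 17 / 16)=625 / 16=39.06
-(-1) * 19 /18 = 19 /18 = 1.06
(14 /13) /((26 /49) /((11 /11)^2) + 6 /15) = 1715 /1482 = 1.16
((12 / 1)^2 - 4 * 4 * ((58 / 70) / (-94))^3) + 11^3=1475.00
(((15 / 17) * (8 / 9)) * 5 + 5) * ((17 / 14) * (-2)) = -65 / 3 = -21.67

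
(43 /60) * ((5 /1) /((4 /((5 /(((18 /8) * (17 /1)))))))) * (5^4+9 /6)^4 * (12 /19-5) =-43986644801145445 /558144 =-78808774798.52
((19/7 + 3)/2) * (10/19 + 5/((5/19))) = 1060/19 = 55.79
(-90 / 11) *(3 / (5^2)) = -54 / 55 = -0.98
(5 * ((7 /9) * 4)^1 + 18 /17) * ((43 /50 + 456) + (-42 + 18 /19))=6908.38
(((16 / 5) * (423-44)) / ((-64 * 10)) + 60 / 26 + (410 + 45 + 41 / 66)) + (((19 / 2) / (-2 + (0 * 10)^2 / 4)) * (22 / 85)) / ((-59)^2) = 2315458642273 / 5077386600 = 456.03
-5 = -5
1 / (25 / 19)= 19 / 25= 0.76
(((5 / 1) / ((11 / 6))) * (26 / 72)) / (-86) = -65 / 5676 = -0.01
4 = 4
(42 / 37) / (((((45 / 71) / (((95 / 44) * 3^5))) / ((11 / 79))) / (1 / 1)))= 764883 / 5846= 130.84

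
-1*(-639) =639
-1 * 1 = -1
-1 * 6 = -6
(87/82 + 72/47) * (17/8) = 169881/30832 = 5.51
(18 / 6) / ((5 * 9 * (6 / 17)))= 17 / 90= 0.19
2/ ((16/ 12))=3/ 2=1.50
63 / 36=7 / 4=1.75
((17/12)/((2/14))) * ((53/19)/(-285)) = -6307/64980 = -0.10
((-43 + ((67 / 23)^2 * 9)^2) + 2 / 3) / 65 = 89.08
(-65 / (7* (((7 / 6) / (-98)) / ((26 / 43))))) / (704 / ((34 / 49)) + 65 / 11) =0.46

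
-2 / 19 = -0.11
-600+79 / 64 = -38321 / 64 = -598.77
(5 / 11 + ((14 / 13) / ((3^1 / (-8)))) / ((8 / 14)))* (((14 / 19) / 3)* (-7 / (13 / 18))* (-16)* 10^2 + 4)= -1846846268 / 105963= -17429.16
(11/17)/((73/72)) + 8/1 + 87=118687/1241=95.64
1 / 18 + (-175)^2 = 551251 / 18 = 30625.06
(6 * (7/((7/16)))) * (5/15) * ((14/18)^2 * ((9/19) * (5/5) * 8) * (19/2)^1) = 696.89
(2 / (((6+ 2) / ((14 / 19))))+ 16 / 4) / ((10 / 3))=477 / 380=1.26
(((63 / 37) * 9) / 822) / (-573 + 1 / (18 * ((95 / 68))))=-0.00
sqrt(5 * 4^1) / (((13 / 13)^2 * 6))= sqrt(5) / 3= 0.75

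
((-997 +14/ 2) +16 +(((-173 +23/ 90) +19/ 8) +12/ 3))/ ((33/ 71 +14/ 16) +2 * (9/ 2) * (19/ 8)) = -29147843/ 580590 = -50.20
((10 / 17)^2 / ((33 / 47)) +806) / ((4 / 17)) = 3845761 / 1122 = 3427.59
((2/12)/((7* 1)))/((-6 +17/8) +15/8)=-1/84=-0.01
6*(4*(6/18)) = 8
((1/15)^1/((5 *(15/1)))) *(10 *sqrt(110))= 2 *sqrt(110)/225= 0.09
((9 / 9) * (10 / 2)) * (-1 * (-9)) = 45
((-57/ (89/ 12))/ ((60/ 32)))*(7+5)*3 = -65664/ 445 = -147.56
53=53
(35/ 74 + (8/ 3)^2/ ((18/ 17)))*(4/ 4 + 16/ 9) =1077275/ 53946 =19.97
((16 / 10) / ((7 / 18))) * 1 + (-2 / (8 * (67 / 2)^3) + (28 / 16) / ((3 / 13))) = 1477647779 / 126320460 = 11.70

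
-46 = -46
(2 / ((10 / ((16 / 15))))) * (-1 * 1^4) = -16 / 75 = -0.21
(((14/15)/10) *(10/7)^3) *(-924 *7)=-1760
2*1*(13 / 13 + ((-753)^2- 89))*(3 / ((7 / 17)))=57825942 / 7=8260848.86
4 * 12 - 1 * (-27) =75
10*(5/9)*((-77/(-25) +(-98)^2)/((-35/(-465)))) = 709094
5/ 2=2.50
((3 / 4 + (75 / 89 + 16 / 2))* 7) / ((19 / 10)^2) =597625 / 32129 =18.60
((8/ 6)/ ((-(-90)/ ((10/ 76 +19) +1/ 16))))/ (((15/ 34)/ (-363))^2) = 1645955861/ 8550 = 192509.46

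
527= 527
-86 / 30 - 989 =-14878 / 15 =-991.87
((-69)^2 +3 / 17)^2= 6551283600 / 289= 22668801.38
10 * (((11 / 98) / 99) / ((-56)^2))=5 / 1382976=0.00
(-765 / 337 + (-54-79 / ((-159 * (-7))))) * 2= -112.68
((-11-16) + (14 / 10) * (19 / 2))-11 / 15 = -433 / 30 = -14.43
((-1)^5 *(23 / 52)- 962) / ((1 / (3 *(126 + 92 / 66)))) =-52599397 / 143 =-367827.95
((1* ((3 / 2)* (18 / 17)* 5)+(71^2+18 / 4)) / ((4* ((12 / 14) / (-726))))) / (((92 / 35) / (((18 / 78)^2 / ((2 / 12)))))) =-137524904055 / 1057264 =-130076.22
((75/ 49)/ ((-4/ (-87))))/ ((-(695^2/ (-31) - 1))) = 202275/ 94678976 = 0.00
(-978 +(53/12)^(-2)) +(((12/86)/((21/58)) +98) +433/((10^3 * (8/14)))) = -2972152190221/3382036000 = -878.81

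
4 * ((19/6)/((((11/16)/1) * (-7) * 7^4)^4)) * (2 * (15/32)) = 778240/1168238570863337306641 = 0.00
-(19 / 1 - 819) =800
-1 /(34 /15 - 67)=15 /971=0.02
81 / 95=0.85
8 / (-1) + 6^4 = 1288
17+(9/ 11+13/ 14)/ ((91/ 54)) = 126382/ 7007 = 18.04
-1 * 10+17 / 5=-33 / 5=-6.60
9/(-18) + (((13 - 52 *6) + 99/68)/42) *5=-102593/2856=-35.92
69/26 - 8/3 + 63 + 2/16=19691/312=63.11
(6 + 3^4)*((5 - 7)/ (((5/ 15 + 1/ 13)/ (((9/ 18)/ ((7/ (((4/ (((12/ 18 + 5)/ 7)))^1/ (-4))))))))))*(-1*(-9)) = 91611/ 272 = 336.81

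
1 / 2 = 0.50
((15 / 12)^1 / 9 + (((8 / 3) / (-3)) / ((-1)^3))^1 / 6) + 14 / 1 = 1543 / 108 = 14.29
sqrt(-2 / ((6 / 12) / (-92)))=4 * sqrt(23)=19.18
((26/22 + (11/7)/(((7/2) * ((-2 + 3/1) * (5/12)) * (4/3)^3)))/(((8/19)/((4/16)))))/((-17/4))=-670339/2932160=-0.23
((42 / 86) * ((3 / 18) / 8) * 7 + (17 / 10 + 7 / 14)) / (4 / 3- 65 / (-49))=1148511 / 1345040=0.85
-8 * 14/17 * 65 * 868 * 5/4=-7898800/17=-464635.29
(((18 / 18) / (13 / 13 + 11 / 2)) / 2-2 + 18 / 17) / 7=-0.12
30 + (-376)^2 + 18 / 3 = 141412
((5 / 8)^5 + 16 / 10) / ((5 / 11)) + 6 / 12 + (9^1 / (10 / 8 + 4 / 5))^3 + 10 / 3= 15613770026017 / 169380249600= 92.18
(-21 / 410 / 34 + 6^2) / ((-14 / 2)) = -501819 / 97580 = -5.14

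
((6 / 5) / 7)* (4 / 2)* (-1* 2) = -0.69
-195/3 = -65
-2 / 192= -1 / 96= -0.01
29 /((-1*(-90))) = 29 /90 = 0.32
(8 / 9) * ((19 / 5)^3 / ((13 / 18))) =109744 / 1625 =67.53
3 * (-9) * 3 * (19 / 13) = -1539 / 13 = -118.38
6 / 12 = 1 / 2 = 0.50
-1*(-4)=4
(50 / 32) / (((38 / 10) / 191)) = 23875 / 304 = 78.54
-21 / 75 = -7 / 25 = -0.28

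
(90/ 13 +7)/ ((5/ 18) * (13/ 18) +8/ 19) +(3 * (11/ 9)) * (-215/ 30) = -3475975/ 895518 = -3.88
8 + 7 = 15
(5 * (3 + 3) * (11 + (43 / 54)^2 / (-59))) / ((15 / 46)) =43484605 / 43011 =1011.01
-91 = -91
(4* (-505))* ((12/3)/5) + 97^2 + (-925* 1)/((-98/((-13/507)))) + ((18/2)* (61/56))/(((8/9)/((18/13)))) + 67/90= 7162831639/917280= 7808.77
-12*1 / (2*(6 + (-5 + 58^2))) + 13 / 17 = 43643 / 57205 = 0.76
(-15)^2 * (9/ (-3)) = -675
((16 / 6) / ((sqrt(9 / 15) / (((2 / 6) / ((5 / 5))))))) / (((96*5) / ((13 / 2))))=13*sqrt(15) / 3240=0.02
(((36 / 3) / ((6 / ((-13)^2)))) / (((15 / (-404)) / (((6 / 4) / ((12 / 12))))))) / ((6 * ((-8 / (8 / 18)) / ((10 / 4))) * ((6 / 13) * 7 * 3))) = 221897 / 6804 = 32.61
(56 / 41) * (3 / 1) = 168 / 41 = 4.10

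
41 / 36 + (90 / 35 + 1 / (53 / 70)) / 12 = 19543 / 13356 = 1.46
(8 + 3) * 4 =44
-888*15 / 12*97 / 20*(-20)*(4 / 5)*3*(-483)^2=60283743912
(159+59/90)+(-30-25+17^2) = 393.66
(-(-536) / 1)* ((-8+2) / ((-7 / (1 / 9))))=1072 / 21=51.05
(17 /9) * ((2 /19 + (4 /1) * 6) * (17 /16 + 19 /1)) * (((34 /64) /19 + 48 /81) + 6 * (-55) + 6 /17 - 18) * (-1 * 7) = 2219034.35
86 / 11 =7.82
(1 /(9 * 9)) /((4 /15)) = 5 /108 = 0.05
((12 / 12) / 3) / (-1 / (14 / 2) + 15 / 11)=77 / 282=0.27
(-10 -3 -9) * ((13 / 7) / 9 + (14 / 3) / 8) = -2189 / 126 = -17.37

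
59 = 59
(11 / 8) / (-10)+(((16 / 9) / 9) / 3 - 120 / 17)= -2356481 / 330480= -7.13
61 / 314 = 0.19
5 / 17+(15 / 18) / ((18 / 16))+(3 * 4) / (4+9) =11683 / 5967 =1.96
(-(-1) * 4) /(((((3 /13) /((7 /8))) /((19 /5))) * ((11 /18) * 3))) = 1729 /55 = 31.44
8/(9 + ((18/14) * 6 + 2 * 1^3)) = 56/131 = 0.43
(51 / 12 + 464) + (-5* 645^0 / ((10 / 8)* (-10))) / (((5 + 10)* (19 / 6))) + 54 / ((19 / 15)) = 51089 / 100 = 510.89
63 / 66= 21 / 22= 0.95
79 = 79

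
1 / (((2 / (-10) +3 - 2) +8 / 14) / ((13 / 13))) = 35 / 48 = 0.73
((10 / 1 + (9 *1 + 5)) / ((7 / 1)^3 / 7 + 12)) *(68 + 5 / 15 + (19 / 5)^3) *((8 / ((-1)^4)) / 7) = 2956928 / 53375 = 55.40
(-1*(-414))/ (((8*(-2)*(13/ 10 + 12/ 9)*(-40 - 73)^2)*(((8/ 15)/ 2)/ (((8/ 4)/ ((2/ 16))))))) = -0.05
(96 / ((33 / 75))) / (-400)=-6 / 11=-0.55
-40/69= -0.58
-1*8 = -8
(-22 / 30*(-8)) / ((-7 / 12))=-352 / 35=-10.06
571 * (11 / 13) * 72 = 452232 / 13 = 34787.08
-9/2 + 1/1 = -7/2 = -3.50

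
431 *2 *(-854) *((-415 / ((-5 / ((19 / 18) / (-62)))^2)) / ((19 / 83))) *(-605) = -2914743223007 / 311364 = -9361208.18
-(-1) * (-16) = -16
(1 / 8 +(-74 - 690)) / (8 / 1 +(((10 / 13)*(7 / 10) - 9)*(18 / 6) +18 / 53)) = 44.82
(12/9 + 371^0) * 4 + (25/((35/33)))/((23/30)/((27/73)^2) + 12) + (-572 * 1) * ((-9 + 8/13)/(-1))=-38690077990/8085147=-4785.33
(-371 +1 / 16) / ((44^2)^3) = -5935 / 116101021696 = -0.00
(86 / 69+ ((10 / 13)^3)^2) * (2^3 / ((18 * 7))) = 1936422296 / 20982138723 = 0.09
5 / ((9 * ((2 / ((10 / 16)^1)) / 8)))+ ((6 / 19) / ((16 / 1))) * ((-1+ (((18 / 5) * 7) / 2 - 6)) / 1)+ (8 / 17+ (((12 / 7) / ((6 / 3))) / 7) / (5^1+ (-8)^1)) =1373996 / 712215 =1.93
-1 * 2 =-2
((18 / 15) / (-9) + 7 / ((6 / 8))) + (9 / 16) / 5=149 / 16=9.31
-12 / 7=-1.71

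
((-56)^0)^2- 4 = -3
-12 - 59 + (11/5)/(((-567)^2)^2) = -36691087877944/516775885605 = -71.00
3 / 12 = 1 / 4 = 0.25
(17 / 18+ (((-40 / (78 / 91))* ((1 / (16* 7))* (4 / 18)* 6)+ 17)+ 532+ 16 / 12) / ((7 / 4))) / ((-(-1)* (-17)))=-39703 / 2142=-18.54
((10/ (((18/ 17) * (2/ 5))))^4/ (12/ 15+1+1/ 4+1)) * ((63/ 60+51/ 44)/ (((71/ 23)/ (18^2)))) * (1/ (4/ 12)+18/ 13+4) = 245375562890625/ 1238666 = 198096632.10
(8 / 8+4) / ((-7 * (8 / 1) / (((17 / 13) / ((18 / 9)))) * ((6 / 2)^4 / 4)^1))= -85 / 29484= -0.00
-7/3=-2.33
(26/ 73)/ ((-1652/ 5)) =-65/ 60298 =-0.00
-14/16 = -7/8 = -0.88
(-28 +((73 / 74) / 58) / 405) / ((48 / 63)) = -340698449 / 9270720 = -36.75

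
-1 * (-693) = 693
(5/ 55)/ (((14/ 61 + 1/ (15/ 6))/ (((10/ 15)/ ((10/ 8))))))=61/ 792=0.08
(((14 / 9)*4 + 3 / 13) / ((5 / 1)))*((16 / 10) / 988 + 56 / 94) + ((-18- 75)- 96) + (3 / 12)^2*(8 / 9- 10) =-10257444473 / 54330120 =-188.80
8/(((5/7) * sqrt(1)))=56/5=11.20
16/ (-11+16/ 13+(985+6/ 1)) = 52/ 3189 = 0.02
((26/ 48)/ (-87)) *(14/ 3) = -91/ 3132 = -0.03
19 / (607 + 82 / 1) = 19 / 689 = 0.03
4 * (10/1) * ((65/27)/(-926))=-0.10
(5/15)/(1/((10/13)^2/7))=100/3549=0.03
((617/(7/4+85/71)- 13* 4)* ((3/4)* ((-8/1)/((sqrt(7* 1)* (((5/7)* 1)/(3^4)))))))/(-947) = 2370672* sqrt(7)/146785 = 42.73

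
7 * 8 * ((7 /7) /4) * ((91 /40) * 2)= 637 /10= 63.70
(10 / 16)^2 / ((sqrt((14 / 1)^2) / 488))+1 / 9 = 13837 / 1008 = 13.73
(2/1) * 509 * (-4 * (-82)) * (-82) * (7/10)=-95830448/5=-19166089.60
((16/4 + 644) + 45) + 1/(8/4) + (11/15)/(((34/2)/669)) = 122801/170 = 722.36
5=5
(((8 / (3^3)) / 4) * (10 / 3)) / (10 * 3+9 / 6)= 40 / 5103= 0.01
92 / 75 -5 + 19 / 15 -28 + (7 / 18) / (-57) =-782671 / 25650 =-30.51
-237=-237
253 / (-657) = -253 / 657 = -0.39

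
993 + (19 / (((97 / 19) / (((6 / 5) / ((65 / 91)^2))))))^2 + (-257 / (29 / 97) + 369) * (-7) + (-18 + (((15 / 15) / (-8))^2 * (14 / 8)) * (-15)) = 4895732391719219 / 1091444000000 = 4485.56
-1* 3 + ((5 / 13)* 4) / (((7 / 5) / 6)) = 327 / 91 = 3.59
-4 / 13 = -0.31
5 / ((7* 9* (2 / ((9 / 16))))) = 5 / 224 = 0.02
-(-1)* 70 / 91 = 10 / 13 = 0.77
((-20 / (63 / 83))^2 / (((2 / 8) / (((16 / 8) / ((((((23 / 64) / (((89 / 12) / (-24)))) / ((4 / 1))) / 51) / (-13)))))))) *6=6937586739200 / 91287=75997532.39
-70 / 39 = -1.79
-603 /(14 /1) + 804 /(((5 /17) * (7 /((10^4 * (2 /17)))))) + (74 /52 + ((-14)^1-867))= 458505.92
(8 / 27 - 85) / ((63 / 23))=-52601 / 1701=-30.92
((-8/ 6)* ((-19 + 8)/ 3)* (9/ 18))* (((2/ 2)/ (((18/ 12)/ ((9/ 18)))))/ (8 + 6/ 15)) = 55/ 567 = 0.10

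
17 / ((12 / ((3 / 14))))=17 / 56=0.30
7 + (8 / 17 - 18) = -10.53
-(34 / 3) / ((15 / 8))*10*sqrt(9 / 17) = -32*sqrt(17) / 3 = -43.98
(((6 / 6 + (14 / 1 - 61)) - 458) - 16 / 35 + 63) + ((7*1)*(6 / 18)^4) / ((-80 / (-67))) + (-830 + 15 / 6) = -57556613 / 45360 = -1268.88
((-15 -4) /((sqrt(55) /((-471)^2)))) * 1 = -568347.65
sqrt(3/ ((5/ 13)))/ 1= 2.79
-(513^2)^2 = -69257922561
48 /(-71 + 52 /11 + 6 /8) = -704 /961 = -0.73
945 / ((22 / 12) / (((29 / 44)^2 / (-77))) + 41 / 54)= -42916230 / 14723647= -2.91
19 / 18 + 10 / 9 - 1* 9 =-41 / 6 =-6.83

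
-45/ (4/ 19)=-855/ 4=-213.75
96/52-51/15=-101/65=-1.55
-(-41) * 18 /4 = 369 /2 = 184.50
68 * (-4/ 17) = -16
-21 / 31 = -0.68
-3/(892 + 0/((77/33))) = -3/892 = -0.00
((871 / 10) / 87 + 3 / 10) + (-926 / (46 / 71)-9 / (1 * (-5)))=-14268728 / 10005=-1426.16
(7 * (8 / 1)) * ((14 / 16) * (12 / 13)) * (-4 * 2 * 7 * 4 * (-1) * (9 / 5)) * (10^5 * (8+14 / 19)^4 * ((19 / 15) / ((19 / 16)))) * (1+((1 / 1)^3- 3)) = -19202550913695744000 / 1694173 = -11334468742977.10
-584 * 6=-3504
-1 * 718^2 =-515524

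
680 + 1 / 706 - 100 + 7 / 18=1843900 / 3177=580.39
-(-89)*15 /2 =1335 /2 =667.50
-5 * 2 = -10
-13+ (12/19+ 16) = 3.63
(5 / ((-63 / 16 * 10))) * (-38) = 304 / 63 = 4.83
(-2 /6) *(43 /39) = -43 /117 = -0.37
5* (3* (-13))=-195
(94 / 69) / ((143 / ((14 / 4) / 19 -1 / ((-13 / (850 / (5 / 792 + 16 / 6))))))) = 1211389609 / 5159444433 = 0.23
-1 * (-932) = 932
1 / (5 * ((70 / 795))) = 159 / 70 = 2.27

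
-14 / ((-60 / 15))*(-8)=-28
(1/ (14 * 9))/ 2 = 1/ 252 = 0.00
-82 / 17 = -4.82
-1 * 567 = -567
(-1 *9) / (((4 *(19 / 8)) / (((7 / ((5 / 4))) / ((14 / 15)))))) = -108 / 19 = -5.68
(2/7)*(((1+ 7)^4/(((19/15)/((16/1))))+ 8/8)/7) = 2111.83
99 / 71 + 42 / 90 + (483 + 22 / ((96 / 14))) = 1386117 / 2840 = 488.07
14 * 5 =70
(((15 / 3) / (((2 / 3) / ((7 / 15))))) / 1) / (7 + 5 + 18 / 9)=1 / 4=0.25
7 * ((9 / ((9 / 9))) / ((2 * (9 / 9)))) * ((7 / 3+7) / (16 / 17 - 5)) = -1666 / 23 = -72.43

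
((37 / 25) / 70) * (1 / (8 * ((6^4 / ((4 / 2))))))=37 / 9072000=0.00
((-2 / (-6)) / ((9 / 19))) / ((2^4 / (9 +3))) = 19 / 36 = 0.53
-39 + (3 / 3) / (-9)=-352 / 9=-39.11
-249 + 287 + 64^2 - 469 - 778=2887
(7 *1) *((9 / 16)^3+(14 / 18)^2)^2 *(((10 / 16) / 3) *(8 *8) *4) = 2361506735315 / 10319560704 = 228.84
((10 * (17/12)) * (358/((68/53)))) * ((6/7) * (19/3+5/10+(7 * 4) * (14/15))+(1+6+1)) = 4013001/28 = 143321.46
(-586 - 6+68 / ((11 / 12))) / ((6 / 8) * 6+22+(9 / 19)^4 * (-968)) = 1484616832 / 63745913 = 23.29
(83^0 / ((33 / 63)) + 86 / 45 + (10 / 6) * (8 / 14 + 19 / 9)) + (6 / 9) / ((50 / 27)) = 449641 / 51975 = 8.65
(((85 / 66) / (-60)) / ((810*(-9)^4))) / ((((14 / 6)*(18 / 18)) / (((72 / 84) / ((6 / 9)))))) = -17 / 7638578640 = -0.00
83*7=581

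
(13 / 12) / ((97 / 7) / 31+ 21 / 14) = 217 / 390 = 0.56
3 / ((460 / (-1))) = -3 / 460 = -0.01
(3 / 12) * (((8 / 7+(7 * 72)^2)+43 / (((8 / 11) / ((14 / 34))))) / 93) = 241847497 / 354144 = 682.91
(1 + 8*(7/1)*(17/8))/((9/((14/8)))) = 70/3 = 23.33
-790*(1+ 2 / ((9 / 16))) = -32390 / 9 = -3598.89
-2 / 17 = -0.12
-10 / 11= -0.91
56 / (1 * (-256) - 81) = -56 / 337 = -0.17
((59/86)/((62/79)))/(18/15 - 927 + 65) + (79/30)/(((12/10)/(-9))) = -453264633/22948928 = -19.75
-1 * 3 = -3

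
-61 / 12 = -5.08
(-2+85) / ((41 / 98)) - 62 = 5592 / 41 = 136.39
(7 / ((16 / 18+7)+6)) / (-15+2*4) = -0.07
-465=-465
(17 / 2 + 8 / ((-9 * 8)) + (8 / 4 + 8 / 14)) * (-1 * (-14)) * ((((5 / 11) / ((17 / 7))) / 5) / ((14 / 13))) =17953 / 3366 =5.33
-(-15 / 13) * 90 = 1350 / 13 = 103.85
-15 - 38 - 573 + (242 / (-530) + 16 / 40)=-33181 / 53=-626.06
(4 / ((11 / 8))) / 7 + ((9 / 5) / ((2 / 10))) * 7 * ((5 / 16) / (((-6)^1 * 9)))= 377 / 7392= 0.05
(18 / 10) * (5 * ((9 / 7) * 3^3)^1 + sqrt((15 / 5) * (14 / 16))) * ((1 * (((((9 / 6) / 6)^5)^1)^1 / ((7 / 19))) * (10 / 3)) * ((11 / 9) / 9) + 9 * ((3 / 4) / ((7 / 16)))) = 13437973 * sqrt(42) / 1935360 + 120941757 / 25088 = 4865.70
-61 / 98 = -0.62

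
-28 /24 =-7 /6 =-1.17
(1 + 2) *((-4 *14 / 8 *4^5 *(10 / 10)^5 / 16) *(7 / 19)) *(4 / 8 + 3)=-32928 / 19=-1733.05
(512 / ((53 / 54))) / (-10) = -13824 / 265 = -52.17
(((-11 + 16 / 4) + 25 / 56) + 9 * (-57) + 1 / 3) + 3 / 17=-1482389 / 2856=-519.04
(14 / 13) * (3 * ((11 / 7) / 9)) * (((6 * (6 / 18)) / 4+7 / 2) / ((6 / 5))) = 220 / 117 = 1.88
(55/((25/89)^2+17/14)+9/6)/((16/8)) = 1148051/52148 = 22.02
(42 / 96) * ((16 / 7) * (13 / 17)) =13 / 17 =0.76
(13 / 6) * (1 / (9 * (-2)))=-13 / 108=-0.12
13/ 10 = 1.30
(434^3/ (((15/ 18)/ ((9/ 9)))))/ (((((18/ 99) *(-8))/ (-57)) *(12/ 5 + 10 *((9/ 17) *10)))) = 69462371.34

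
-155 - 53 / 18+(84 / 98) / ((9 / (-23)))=-20177 / 126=-160.13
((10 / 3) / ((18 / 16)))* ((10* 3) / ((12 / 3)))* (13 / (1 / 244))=634400 / 9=70488.89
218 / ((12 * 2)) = 109 / 12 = 9.08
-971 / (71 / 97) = -94187 / 71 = -1326.58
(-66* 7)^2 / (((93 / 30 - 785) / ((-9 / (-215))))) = -548856 / 48031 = -11.43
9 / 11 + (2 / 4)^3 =83 / 88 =0.94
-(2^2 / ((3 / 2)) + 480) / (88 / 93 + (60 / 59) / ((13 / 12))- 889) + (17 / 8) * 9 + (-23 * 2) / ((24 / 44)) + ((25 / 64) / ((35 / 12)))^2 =-21991824475009 / 340186844928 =-64.65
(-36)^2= 1296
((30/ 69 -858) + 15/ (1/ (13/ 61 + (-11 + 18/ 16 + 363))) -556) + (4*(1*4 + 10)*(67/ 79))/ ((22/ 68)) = 39339470713/ 9753656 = 4033.31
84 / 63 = 4 / 3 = 1.33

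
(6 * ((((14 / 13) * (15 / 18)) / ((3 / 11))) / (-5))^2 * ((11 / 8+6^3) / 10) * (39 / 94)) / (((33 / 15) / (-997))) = -19883171 / 1872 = -10621.35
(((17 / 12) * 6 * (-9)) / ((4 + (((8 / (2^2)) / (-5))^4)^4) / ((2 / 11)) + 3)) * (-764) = 8918151855468750 / 3814697626073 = 2337.84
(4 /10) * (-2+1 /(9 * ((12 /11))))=-41 /54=-0.76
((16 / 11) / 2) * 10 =7.27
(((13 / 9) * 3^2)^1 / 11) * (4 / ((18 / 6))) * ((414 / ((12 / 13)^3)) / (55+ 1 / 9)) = 15.05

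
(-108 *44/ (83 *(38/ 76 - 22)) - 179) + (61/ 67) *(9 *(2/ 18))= -41948540/ 239123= -175.43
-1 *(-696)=696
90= 90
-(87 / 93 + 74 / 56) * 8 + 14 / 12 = -16.89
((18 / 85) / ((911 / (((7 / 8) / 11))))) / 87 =21 / 98807060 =0.00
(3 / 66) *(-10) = -5 / 11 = -0.45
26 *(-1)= -26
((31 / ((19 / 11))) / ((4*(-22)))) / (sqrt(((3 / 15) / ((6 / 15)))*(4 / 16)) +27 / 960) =-0.53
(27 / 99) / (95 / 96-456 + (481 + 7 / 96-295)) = -48 / 47333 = -0.00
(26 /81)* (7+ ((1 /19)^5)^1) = 450650044 /200564019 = 2.25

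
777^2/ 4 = 603729/ 4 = 150932.25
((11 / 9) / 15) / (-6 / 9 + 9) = 11 / 1125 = 0.01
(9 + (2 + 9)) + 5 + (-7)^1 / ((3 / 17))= -44 / 3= -14.67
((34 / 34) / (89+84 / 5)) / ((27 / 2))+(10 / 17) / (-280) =-9523 / 6798708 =-0.00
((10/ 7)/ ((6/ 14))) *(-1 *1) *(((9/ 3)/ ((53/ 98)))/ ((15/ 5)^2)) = -2.05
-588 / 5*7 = -4116 / 5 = -823.20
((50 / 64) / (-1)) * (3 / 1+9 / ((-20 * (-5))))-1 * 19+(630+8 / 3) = 234721 / 384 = 611.25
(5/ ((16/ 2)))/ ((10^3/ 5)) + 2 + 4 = 1921/ 320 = 6.00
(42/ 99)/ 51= 14/ 1683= 0.01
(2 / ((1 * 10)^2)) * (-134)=-67 / 25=-2.68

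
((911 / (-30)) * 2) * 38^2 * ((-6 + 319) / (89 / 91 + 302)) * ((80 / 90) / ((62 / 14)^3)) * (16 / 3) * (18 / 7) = -12716.20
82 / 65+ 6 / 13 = 112 / 65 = 1.72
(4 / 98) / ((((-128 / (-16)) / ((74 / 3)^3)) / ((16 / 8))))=202612 / 1323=153.15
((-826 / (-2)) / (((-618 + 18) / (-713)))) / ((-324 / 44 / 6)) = -3239159 / 8100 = -399.90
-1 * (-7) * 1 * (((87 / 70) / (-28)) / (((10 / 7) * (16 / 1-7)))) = -29 / 1200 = -0.02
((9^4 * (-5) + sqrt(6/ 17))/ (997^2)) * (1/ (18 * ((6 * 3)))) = -405/ 3976036 + sqrt(102)/ 5475001572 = -0.00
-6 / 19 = -0.32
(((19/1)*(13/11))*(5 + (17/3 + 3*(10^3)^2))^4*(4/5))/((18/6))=6482360192747693197493259993088/13365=485025079891335069023064700.00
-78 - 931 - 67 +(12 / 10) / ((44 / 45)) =-1074.77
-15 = -15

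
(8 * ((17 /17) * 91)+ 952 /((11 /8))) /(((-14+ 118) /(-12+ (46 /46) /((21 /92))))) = -14880 /143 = -104.06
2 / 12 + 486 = 2917 / 6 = 486.17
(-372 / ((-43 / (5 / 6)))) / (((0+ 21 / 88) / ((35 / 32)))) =8525 / 258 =33.04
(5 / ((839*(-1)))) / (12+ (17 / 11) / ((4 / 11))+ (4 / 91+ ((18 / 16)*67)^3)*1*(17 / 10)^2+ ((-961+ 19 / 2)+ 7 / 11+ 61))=-51251200 / 10635776036403961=-0.00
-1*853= -853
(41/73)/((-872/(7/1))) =-0.00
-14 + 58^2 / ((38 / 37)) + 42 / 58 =1797471 / 551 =3262.20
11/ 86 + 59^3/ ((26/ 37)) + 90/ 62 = 5064776201/ 17329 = 292271.69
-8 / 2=-4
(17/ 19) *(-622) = -10574/ 19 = -556.53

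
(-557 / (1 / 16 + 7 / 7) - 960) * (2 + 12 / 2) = -201856 / 17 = -11873.88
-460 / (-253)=20 / 11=1.82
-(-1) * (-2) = -2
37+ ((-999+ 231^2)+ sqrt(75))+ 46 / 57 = 5 * sqrt(3)+ 2986789 / 57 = 52408.47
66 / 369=22 / 123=0.18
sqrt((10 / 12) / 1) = 0.91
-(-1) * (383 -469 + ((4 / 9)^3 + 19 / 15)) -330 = -1511383 / 3645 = -414.65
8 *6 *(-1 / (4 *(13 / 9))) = -8.31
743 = 743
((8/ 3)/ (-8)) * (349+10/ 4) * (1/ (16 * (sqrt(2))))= -703 * sqrt(2)/ 192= -5.18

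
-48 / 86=-24 / 43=-0.56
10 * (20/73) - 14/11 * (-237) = 304.38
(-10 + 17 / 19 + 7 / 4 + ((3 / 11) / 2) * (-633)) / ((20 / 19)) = -78311 / 880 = -88.99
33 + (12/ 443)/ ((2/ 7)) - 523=-217028/ 443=-489.91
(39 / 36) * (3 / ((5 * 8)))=13 / 160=0.08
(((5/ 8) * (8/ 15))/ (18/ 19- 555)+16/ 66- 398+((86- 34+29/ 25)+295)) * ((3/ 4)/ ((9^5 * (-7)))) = 5594143/ 62160882300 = 0.00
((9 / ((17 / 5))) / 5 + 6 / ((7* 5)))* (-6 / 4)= -1251 / 1190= -1.05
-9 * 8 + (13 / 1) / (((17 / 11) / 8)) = -80 / 17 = -4.71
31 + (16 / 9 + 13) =412 / 9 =45.78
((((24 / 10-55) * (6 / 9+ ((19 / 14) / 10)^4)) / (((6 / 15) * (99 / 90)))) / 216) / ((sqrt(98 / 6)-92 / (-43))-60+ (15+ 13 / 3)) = 373814148064381 * sqrt(3) / 637085834364672000+ 617228011920257 / 63708583436467200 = 0.01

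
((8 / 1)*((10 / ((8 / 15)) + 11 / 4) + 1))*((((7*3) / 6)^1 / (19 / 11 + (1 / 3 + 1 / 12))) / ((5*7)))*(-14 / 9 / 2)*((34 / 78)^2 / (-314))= 89012 / 22526517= 0.00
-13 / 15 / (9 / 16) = -208 / 135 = -1.54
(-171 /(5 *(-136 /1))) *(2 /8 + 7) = 4959 /2720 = 1.82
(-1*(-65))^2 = 4225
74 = 74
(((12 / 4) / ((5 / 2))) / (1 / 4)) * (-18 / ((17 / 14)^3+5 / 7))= -395136 / 11455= -34.49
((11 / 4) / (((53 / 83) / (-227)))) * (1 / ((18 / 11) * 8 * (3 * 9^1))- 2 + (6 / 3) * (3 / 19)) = 25742024957 / 15660864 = 1643.72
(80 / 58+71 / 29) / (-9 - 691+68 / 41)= -1517 / 276776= -0.01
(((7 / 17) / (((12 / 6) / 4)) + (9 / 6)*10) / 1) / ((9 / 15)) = 1345 / 51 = 26.37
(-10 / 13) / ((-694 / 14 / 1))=70 / 4511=0.02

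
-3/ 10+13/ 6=28/ 15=1.87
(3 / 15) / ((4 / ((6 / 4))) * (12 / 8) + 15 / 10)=0.04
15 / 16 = 0.94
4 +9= 13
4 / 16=1 / 4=0.25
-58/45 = -1.29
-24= -24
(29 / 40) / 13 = 29 / 520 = 0.06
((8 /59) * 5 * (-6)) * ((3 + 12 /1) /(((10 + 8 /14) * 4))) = -3150 /2183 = -1.44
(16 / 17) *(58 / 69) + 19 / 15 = 4023 / 1955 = 2.06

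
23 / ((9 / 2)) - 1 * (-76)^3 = 438981.11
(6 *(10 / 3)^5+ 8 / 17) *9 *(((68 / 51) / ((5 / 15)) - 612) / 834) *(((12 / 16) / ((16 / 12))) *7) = -452286184 / 7089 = -63801.13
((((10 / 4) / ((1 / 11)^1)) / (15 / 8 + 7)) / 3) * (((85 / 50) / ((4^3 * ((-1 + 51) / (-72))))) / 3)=-187 / 14200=-0.01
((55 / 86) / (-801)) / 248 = -55 / 17083728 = -0.00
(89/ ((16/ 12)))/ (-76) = -267/ 304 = -0.88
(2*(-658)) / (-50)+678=704.32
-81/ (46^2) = -81/ 2116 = -0.04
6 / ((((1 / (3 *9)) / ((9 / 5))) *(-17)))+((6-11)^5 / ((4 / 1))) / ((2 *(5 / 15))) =-808539 / 680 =-1189.03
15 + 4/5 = 79/5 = 15.80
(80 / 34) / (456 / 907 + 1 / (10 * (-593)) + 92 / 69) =645421200 / 503600503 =1.28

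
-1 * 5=-5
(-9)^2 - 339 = -258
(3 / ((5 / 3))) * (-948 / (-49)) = 8532 / 245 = 34.82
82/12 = 6.83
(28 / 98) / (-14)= -1 / 49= -0.02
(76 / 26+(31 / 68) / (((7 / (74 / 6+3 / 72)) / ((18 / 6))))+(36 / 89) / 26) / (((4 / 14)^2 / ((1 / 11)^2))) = 165197893 / 304633472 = 0.54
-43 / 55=-0.78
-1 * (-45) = 45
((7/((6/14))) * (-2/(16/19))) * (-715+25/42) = 3990665/144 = 27712.95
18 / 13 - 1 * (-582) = 7584 / 13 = 583.38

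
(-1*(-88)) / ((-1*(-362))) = 44 / 181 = 0.24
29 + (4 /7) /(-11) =2229 /77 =28.95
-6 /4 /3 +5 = 9 /2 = 4.50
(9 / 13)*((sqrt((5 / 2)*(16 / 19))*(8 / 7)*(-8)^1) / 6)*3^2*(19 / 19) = -1728*sqrt(190) / 1729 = -13.78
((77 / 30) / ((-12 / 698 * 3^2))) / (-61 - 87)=26873 / 239760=0.11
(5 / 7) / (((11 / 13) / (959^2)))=8539895 / 11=776354.09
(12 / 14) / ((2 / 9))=27 / 7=3.86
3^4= 81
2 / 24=1 / 12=0.08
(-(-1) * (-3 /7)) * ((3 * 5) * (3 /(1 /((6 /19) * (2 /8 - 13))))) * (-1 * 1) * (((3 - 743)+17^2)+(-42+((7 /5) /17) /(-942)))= 3197435877 /83524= 38281.64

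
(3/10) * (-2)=-3/5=-0.60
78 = 78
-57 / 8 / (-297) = 19 / 792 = 0.02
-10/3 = -3.33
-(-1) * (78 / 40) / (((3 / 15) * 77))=39 / 308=0.13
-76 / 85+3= 179 / 85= 2.11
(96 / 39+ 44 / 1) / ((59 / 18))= 10872 / 767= 14.17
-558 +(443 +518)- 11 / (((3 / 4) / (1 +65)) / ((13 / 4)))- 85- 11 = -2839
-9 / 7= -1.29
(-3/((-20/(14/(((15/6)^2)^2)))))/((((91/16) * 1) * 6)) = 64/40625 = 0.00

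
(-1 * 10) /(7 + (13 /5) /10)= -500 /363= -1.38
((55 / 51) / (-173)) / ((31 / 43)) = -2365 / 273513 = -0.01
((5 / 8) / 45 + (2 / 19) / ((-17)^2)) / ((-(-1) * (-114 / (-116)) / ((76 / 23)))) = 0.05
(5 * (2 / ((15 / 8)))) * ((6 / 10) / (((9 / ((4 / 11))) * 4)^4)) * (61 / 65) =976 / 31219370325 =0.00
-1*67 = -67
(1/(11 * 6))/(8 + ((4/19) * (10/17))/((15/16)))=323/173360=0.00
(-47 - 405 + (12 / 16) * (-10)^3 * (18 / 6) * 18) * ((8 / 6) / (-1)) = 163808 / 3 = 54602.67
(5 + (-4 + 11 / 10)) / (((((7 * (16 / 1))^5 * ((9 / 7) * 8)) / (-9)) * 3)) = -1 / 28772925440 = -0.00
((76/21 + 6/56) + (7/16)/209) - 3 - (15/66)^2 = 522673/772464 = 0.68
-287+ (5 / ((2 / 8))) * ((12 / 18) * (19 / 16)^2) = -25747 / 96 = -268.20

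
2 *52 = 104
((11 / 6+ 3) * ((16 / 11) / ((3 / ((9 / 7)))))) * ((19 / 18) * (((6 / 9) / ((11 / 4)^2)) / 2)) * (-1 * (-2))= 70528 / 251559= 0.28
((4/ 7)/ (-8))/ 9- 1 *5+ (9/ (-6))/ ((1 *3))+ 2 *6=409/ 63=6.49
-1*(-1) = 1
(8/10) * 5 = 4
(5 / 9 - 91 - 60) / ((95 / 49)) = -66346 / 855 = -77.60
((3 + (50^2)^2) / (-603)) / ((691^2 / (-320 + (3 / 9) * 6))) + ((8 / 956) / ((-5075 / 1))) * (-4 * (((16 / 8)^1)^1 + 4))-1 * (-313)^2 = -11403657705645868487 / 116408877026925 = -97962.10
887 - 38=849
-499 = -499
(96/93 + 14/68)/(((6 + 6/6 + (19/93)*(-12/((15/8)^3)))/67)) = 295093125/23577742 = 12.52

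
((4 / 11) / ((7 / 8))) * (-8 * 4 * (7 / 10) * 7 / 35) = -512 / 275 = -1.86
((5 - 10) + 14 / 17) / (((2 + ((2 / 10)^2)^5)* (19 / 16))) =-11093750000 / 6308594073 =-1.76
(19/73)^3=0.02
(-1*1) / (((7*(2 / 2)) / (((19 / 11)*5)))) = -95 / 77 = -1.23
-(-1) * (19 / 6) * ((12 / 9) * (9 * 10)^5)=24931800000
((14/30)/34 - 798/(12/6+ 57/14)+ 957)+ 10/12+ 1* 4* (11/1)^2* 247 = 2046365/17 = 120374.41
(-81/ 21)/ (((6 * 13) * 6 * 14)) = -3/ 5096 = -0.00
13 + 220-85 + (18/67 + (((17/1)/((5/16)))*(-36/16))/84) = 344273/2345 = 146.81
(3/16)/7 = 3/112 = 0.03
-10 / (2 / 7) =-35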